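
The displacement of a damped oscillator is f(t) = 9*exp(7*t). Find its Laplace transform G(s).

G(s) = 9/(s - 7)

L{9} = 9/s.
By the first shifting theorem, multiplying by e^(7t) replaces s with s - 7.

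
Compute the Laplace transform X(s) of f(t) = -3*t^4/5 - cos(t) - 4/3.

X(s) = -s/(s^2 + 1) - 4/(3*s) - 72/(5*s^5)

The transform is linear, so treat each term independently.
(-3/5)·[L{t^4} = 4!/s^5 = 24/s^5]; L{-4/3} = (-4/3)/s; (-1)·[L{cos(t)} = s/(s^2 + 1)].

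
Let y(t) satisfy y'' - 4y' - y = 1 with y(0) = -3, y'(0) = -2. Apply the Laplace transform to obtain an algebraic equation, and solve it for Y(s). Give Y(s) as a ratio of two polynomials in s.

Y(s) = (-3*s^2 + 10*s + 1)/(s^3 - 4*s^2 - s)

Laplace-transform each side.
The derivative rules (L{y''} = s^2 Y - s·y(0) - y'(0) and L{y'} = sY - y(0), with y(0) = -3, y'(0) = -2) turn the left side into (s^2 - 4*s - 1)Y - (-3*s + 10).
The right side is L{1} = 1/s.
So (s^2 - 4*s - 1)Y = 1/s + (-3*s + 10).
Solve for Y(s) and write it as one ratio of polynomials.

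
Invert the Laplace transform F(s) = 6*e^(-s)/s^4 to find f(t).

f(t) = Heaviside(t - 1)*((t - 1)^3)

The factor e^(-s) signals a time shift by c = 1 (second shifting theorem).
L{t^3} = 3!/s^4 = 6/s^4, so L^-1{6/s^4} = t^3.
Hence the inverse is u(t - 1) times that function evaluated at t - 1.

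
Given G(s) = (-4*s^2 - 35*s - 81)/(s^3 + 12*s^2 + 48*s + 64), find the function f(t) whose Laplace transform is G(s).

Factor the denominator: s^3 + 12*s^2 + 48*s + 64 = (s + 4)^3.
Partial fraction decomposition gives [-4/(s + 4)] + [-3/(s + 4)^2] + [-5/(s + 4)^3].
Invert each term: -4/(s + 4) ↔ -4e^(-4t); -3/(s + 4)^2 ↔ -3t·e^(-4t); -5/(s + 4)^3 ↔ (-5/2)t^2·e^(-4t).

f(t) = -5*t^2*exp(-4*t)/2 - 3*t*exp(-4*t) - 4*exp(-4*t)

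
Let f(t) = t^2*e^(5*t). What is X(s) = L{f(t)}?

L{t^2} = 2!/s^3 = 2/s^3.
By the first shifting theorem, multiplying by e^(5t) replaces s with s - 5.

X(s) = 2/(s - 5)^3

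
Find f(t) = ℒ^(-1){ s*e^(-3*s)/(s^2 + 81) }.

The factor e^(-3s) signals a time shift by c = 3 (second shifting theorem).
L{cos(9t)} = s/(s^2 + 81), so L^-1{s/(s^2 + 81)} = cos(9*t).
Hence the inverse is u(t - 3) times that function evaluated at t - 3.

f(t) = Heaviside(t - 3)*(cos(9*t - 27))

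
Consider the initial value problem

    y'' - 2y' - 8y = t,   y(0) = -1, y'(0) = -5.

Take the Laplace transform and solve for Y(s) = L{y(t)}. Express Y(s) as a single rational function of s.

Y(s) = (-s^3 - 3*s^2 + 1)/(s^4 - 2*s^3 - 8*s^2)

Take the Laplace transform of both sides.
With L{y''} = s^2 Y - s·y(0) - y'(0) and L{y'} = sY - y(0), with y(0) = -1, y'(0) = -5: the LHS transforms to (s^2 - 2*s - 8)Y - (-s - 3).
The right side is L{t} = s^(-2).
So (s^2 - 2*s - 8)Y = s^(-2) + (-s - 3).
Divide through and combine into a single rational function.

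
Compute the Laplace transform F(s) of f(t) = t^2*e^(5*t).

F(s) = 2/(s - 5)^3

L{e^(5t)} = 1/(s - 5).
Then apply L{t^2·g(t)} = (-1)^2 d^2/ds^2[G(s)] with G(s) = 1/(s - 5):
differentiating 2 times and applying the sign gives 2/(s - 5)^3.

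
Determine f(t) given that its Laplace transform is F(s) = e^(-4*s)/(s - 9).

f(t) = Heaviside(t - 4)*(exp(9*t - 36))

The factor e^(-4s) signals a time shift by c = 4 (second shifting theorem).
L{e^(9t)} = 1/(s - 9), so L^-1{1/(s - 9)} = e^(9*t).
Hence the inverse is u(t - 4) times that function evaluated at t - 4.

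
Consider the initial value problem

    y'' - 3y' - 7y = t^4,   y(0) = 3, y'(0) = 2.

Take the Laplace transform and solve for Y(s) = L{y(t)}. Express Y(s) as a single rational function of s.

Apply the Laplace transform to the equation.
Using L{y''} = s^2 Y - s·y(0) - y'(0) and L{y'} = sY - y(0), with y(0) = 3, y'(0) = 2, the left side becomes (s^2 - 3*s - 7)Y - (3*s - 7).
The right side is L{t^4} = 24/s^5.
So (s^2 - 3*s - 7)Y = 24/s^5 + (3*s - 7).
Divide through and combine into a single rational function.

Y(s) = (3*s^6 - 7*s^5 + 24)/(s^7 - 3*s^6 - 7*s^5)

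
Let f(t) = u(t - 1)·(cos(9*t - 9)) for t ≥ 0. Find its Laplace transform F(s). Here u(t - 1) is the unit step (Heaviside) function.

By the second shifting theorem, L{u(t - c)·g(t - c)} = e^(-cs)·G(s) with c = 1 and G(s) = L{g(t)}.
L{cos(9t)} = s/(s^2 + 81).

F(s) = s*exp(-s)/(s^2 + 81)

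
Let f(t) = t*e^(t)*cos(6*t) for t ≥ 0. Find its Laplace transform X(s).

X(s) = (s - 7)*(s + 5)/(s^2 - 2*s + 37)^2

L{cos(6t)} = s/(s^2 + 36).
Multiplying by e^(t) shifts s → s - 1, so L{e^(t)*cos(6*t)} = (s - 1)/((s - 1)^2 + 36).
Then apply L{t·g(t)} = -d/ds[G(s)] with G(s) = (s - 1)/((s - 1)^2 + 36):
differentiating 1 time and applying the sign gives (s - 7)*(s + 5)/(s^2 - 2*s + 37)^2.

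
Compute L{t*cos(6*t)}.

L{cos(6t)} = s/(s^2 + 36).
Then apply L{t·g(t)} = -d/ds[H(s)] with H(s) = s/(s^2 + 36):
differentiating 1 time and applying the sign gives (s - 6)*(s + 6)/(s^2 + 36)^2.

(s - 6)*(s + 6)/(s^2 + 36)^2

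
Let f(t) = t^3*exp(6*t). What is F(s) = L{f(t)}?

F(s) = 6/(s - 6)^4

L{t^3} = 3!/s^4 = 6/s^4.
By the first shifting theorem, multiplying by e^(6t) replaces s with s - 6.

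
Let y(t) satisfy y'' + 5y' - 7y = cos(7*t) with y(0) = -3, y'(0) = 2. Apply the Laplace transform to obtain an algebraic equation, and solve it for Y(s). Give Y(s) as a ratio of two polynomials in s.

Apply the Laplace transform to the equation.
With L{y''} = s^2 Y - s·y(0) - y'(0) and L{y'} = sY - y(0), with y(0) = -3, y'(0) = 2: the LHS transforms to (s^2 + 5*s - 7)Y - (-3*s - 13).
The right side is L{cos(7*t)} = s/(s^2 + 49).
So (s^2 + 5*s - 7)Y = s/(s^2 + 49) + (-3*s - 13).
Solve for Y(s) and write it as one ratio of polynomials.

Y(s) = (-3*s^3 - 13*s^2 - 146*s - 637)/(s^4 + 5*s^3 + 42*s^2 + 245*s - 343)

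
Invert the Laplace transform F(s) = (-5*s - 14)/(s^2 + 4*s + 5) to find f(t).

f(t) = -4*exp(-2*t)*sin(t) - 5*exp(-2*t)*cos(t)

Complete the square in the denominator: s^2 + 4*s + 5 = (s + 2)^2 + 1^2.
Split the numerator to match: -5*s - 14 = -5·(s + 2) - 4·1.
Invert each term: -5·(s + 2)/((s + 2)^2 + 1) ↔ -5e^(-2t)cos(t); -4·1/((s + 2)^2 + 1) ↔ -4e^(-2t)sin(t).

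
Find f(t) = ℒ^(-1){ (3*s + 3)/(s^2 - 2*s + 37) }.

Complete the square in the denominator: s^2 - 2*s + 37 = (s - 1)^2 + 6^2.
Split the numerator to match: 3*s + 3 = 3·(s - 1) + 1·6.
Invert each term: 3·(s - 1)/((s - 1)^2 + 36) ↔ 3e^(t)cos(6t); 1·6/((s - 1)^2 + 36) ↔ e^(t)sin(6t).

f(t) = exp(t)*sin(6*t) + 3*exp(t)*cos(6*t)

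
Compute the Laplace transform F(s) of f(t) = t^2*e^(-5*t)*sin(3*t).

F(s) = 18*(s^2 + 10*s + 22)/(s^2 + 10*s + 34)^3

L{sin(3t)} = 3/(s^2 + 9).
Multiplying by e^(-5t) shifts s → s + 5, so L{e^(-5*t)*sin(3*t)} = 3/((s + 5)^2 + 9).
Then apply L{t^2·g(t)} = (-1)^2 d^2/ds^2[G(s)] with G(s) = 3/((s + 5)^2 + 9):
differentiating 2 times and applying the sign gives 18*(s^2 + 10*s + 22)/(s^2 + 10*s + 34)^3.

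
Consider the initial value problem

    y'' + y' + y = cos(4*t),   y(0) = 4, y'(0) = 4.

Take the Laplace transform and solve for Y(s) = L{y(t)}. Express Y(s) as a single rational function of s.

Take the Laplace transform of both sides.
Using L{y''} = s^2 Y - s·y(0) - y'(0) and L{y'} = sY - y(0), with y(0) = 4, y'(0) = 4, the left side becomes (s^2 + s + 1)Y - (4*s + 8).
The right side is L{cos(4*t)} = s/(s^2 + 16).
So (s^2 + s + 1)Y = s/(s^2 + 16) + (4*s + 8).
Solve for Y(s) and write it as one ratio of polynomials.

Y(s) = (4*s^3 + 8*s^2 + 65*s + 128)/(s^4 + s^3 + 17*s^2 + 16*s + 16)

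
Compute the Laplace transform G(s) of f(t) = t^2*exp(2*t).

L{t^2} = 2!/s^3 = 2/s^3.
By the first shifting theorem, multiplying by e^(2t) replaces s with s - 2.

G(s) = 2/(s - 2)^3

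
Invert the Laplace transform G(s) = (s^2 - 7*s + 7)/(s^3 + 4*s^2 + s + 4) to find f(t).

f(t) = sin(t) - 2*cos(t) + 3*exp(-4*t)

Factor the denominator: s^3 + 4*s^2 + s + 4 = (s + 4)*(s^2 + 1).
Partial fraction decomposition gives [3/(s + 4)] + [-2*s/(s^2 + 1)] + [1/(s^2 + 1)].
Invert each term: 3/(s + 4) ↔ 3e^(-4t); -2·s/(s^2 + 1) ↔ -2cos(t); 1·1/(s^2 + 1) ↔ sin(t).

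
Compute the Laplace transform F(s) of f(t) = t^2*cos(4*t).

F(s) = 2*s*(s^2 - 48)/(s^2 + 16)^3

L{cos(4t)} = s/(s^2 + 16).
Then apply L{t^2·g(t)} = (-1)^2 d^2/ds^2[G(s)] with G(s) = s/(s^2 + 16):
differentiating 2 times and applying the sign gives 2*s*(s^2 - 48)/(s^2 + 16)^3.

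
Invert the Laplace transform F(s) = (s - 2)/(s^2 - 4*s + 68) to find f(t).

f(t) = exp(2*t)*cos(8*t)

Rewrite the denominator: s^2 - 4*s + 68 = (s - 2)^2 + 64.
The form in (s - 2) signals a first-shifting-theorem factor e^(2t).
Since L{cos(8t)} = s/(s^2 + 64), the inverse is exp(2*t)*cos(8*t).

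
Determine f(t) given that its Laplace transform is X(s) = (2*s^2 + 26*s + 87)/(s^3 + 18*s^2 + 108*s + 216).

Factor the denominator: s^3 + 18*s^2 + 108*s + 216 = (s + 6)^3.
Partial fraction decomposition gives [2/(s + 6)] + [2/(s + 6)^2] + [3/(s + 6)^3].
Invert each term: 2/(s + 6) ↔ 2e^(-6t); 2/(s + 6)^2 ↔ 2t·e^(-6t); 3/(s + 6)^3 ↔ (3/2)t^2·e^(-6t).

f(t) = 3*t^2*exp(-6*t)/2 + 2*t*exp(-6*t) + 2*exp(-6*t)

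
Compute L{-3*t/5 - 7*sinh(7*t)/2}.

The transform is linear, so treat each term independently.
(-7/2)·[L{sinh(7t)} = 7/(s^2 - 49)]; (-3/5)·[L{t} = 1!/s^2 = 1/s^2].

-49/(2*(s^2 - 49)) - 3/(5*s^2)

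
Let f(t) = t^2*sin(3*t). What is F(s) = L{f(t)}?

F(s) = 18*(s^2 - 3)/(s^2 + 9)^3

L{sin(3t)} = 3/(s^2 + 9).
Then apply L{t^2·g(t)} = (-1)^2 d^2/ds^2[G(s)] with G(s) = 3/(s^2 + 9):
differentiating 2 times and applying the sign gives 18*(s^2 - 3)/(s^2 + 9)^3.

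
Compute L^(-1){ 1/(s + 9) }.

exp(-9*t)

Since L{e^(-9t)} = 1/(s + 9), the inverse is e^(-9*t).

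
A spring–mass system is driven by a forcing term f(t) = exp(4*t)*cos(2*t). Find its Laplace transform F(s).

F(s) = (s - 4)/((s - 4)^2 + 4)

L{cos(2t)} = s/(s^2 + 4).
By the first shifting theorem, multiplying by e^(4t) replaces s with s - 4.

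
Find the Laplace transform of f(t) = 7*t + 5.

5/s + 7/s^2

By linearity of the Laplace transform, transform each term separately.
L{5} = 5/s; (7)·[L{t} = 1!/s^2 = 1/s^2].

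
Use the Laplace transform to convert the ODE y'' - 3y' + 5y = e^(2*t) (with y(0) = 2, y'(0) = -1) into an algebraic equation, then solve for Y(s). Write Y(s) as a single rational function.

Laplace-transform each side.
With L{y''} = s^2 Y - s·y(0) - y'(0) and L{y'} = sY - y(0), with y(0) = 2, y'(0) = -1: the LHS transforms to (s^2 - 3*s + 5)Y - (2*s - 7).
The right side is L{e^(2*t)} = 1/(s - 2).
So (s^2 - 3*s + 5)Y = 1/(s - 2) + (2*s - 7).
Solve for Y(s) and write it as one ratio of polynomials.

Y(s) = (2*s^2 - 11*s + 15)/(s^3 - 5*s^2 + 11*s - 10)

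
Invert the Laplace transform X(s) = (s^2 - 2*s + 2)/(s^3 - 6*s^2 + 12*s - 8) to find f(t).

Factor the denominator: s^3 - 6*s^2 + 12*s - 8 = (s - 2)^3.
Partial fraction decomposition gives [1/(s - 2)] + [2/(s - 2)^2] + [2/(s - 2)^3].
Invert each term: 1/(s - 2) ↔ e^(2t); 2/(s - 2)^2 ↔ 2t·e^(2t); 2/(s - 2)^3 ↔ (1)t^2·e^(2t).

f(t) = t^2*exp(2*t) + 2*t*exp(2*t) + exp(2*t)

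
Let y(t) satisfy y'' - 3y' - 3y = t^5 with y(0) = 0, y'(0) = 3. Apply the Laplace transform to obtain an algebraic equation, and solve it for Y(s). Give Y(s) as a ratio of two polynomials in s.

Y(s) = (3*s^6 + 120)/(s^8 - 3*s^7 - 3*s^6)

Laplace-transform each side.
The derivative rules (L{y''} = s^2 Y - s·y(0) - y'(0) and L{y'} = sY - y(0), with y(0) = 0, y'(0) = 3) turn the left side into (s^2 - 3*s - 3)Y - (3).
The right side is L{t^5} = 120/s^6.
So (s^2 - 3*s - 3)Y = 120/s^6 + (3).
Solve for Y(s) and write it as one ratio of polynomials.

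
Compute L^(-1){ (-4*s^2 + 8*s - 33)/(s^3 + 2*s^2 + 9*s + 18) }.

2*sin(3*t) + cos(3*t) - 5*exp(-2*t)

Factor the denominator: s^3 + 2*s^2 + 9*s + 18 = (s + 2)*(s^2 + 9).
Partial fraction decomposition gives [-5/(s + 2)] + [s/(s^2 + 9)] + [6/(s^2 + 9)].
Invert each term: -5/(s + 2) ↔ -5e^(-2t); 1·s/(s^2 + 9) ↔ cos(3t); 2·3/(s^2 + 9) ↔ 2sin(3t).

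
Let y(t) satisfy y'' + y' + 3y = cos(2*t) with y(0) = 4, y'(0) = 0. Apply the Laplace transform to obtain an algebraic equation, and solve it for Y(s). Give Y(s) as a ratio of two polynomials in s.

Y(s) = (4*s^3 + 4*s^2 + 17*s + 16)/(s^4 + s^3 + 7*s^2 + 4*s + 12)

Laplace-transform each side.
With L{y''} = s^2 Y - s·y(0) - y'(0) and L{y'} = sY - y(0), with y(0) = 4, y'(0) = 0: the LHS transforms to (s^2 + s + 3)Y - (4*s + 4).
The right side is L{cos(2*t)} = s/(s^2 + 4).
So (s^2 + s + 3)Y = s/(s^2 + 4) + (4*s + 4).
Isolate Y and clear denominators.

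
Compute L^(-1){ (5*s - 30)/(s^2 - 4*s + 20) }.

-5*exp(2*t)*sin(4*t) + 5*exp(2*t)*cos(4*t)

Complete the square in the denominator: s^2 - 4*s + 20 = (s - 2)^2 + 4^2.
Split the numerator to match: 5*s - 30 = 5·(s - 2) - 5·4.
Invert each term: 5·(s - 2)/((s - 2)^2 + 16) ↔ 5e^(2t)cos(4t); -5·4/((s - 2)^2 + 16) ↔ -5e^(2t)sin(4t).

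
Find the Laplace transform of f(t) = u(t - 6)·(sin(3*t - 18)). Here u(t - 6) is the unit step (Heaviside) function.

By the second shifting theorem, L{u(t - c)·g(t - c)} = e^(-cs)·G(s) with c = 6 and G(s) = L{g(t)}.
L{sin(3t)} = 3/(s^2 + 9).

3*exp(-6*s)/(s^2 + 9)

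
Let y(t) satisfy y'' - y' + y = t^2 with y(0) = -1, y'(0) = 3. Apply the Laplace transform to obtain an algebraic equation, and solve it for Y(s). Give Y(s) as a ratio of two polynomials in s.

Transform both sides with L{·}.
Using L{y''} = s^2 Y - s·y(0) - y'(0) and L{y'} = sY - y(0), with y(0) = -1, y'(0) = 3, the left side becomes (s^2 - s + 1)Y - (-s + 4).
The right side is L{t^2} = 2/s^3.
So (s^2 - s + 1)Y = 2/s^3 + (-s + 4).
Isolate Y and clear denominators.

Y(s) = (-s^4 + 4*s^3 + 2)/(s^5 - s^4 + s^3)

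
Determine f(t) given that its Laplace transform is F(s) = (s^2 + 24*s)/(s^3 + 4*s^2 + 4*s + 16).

f(t) = 2*sin(2*t) + 5*cos(2*t) - 4*exp(-4*t)

Factor the denominator: s^3 + 4*s^2 + 4*s + 16 = (s + 4)*(s^2 + 4).
Partial fraction decomposition gives [-4/(s + 4)] + [5*s/(s^2 + 4)] + [4/(s^2 + 4)].
Invert each term: -4/(s + 4) ↔ -4e^(-4t); 5·s/(s^2 + 4) ↔ 5cos(2t); 2·2/(s^2 + 4) ↔ 2sin(2t).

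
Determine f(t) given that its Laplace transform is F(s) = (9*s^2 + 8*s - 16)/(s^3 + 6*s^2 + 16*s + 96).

f(t) = -4*sin(4*t) + 4*cos(4*t) + 5*exp(-6*t)

Factor the denominator: s^3 + 6*s^2 + 16*s + 96 = (s + 6)*(s^2 + 16).
Partial fraction decomposition gives [5/(s + 6)] + [4*s/(s^2 + 16)] + [-16/(s^2 + 16)].
Invert each term: 5/(s + 6) ↔ 5e^(-6t); 4·s/(s^2 + 16) ↔ 4cos(4t); -4·4/(s^2 + 16) ↔ -4sin(4t).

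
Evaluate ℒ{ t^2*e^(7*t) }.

L{e^(7t)} = 1/(s - 7).
Then apply L{t^2·g(t)} = (-1)^2 d^2/ds^2[G(s)] with G(s) = 1/(s - 7):
differentiating 2 times and applying the sign gives 2/(s - 7)^3.

2/(s - 7)^3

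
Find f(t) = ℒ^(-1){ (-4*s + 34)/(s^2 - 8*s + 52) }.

f(t) = 3*exp(4*t)*sin(6*t) - 4*exp(4*t)*cos(6*t)

Complete the square in the denominator: s^2 - 8*s + 52 = (s - 4)^2 + 6^2.
Split the numerator to match: -4*s + 34 = -4·(s - 4) + 3·6.
Invert each term: -4·(s - 4)/((s - 4)^2 + 36) ↔ -4e^(4t)cos(6t); 3·6/((s - 4)^2 + 36) ↔ 3e^(4t)sin(6t).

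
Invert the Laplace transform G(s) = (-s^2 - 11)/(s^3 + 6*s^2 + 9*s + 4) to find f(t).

Factor the denominator: s^3 + 6*s^2 + 9*s + 4 = (s + 1)^2*(s + 4).
Partial fraction decomposition gives [2/(s + 1)] + [-4/(s + 1)^2] + [-3/(s + 4)].
Invert each term: 2/(s + 1) ↔ 2e^(-t); -4/(s + 1)^2 ↔ -4t·e^(-t); -3/(s + 4) ↔ -3e^(-4t).

f(t) = -4*t*exp(-t) + 2*exp(-t) - 3*exp(-4*t)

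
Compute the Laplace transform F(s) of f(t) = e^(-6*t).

L{e^(-6t)} = 1/(s + 6).

F(s) = 1/(s + 6)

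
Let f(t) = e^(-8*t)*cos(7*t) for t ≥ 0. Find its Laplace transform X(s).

X(s) = (s + 8)/((s + 8)^2 + 49)

L{cos(7t)} = s/(s^2 + 49).
By the first shifting theorem, multiplying by e^(-8t) replaces s with s + 8.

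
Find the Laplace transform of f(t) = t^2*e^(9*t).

2/(s - 9)^3

L{e^(9t)} = 1/(s - 9).
Then apply L{t^2·g(t)} = (-1)^2 d^2/ds^2[G(s)] with G(s) = 1/(s - 9):
differentiating 2 times and applying the sign gives 2/(s - 9)^3.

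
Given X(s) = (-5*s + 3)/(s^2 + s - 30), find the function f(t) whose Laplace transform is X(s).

f(t) = -2*exp(5*t) - 3*exp(-6*t)

Factor the denominator: s^2 + s - 30 = (s - 5)*(s + 6).
Partial fraction decomposition gives [-2/(s - 5)] + [-3/(s + 6)].
Invert each term: -2/(s - 5) ↔ -2e^(5t); -3/(s + 6) ↔ -3e^(-6t).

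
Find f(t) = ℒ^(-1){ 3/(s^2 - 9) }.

f(t) = sinh(3*t)

Since L{sinh(3t)} = 3/(s^2 - 9), the inverse is sinh(3*t).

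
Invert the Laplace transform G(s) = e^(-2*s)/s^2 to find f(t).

The factor e^(-2s) signals a time shift by c = 2 (second shifting theorem).
L{t} = 1!/s^2 = 1/s^2, so L^-1{s^(-2)} = t.
Hence the inverse is u(t - 2) times that function evaluated at t - 2.

f(t) = Heaviside(t - 2)*(t - 2)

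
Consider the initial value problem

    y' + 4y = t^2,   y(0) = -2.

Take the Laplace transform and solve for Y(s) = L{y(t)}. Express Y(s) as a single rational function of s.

Y(s) = (-2*s^3 + 2)/(s^4 + 4*s^3)

Take the Laplace transform of both sides.
With L{y'} = sY - y(0) = sY - (-2): the LHS transforms to (s + 4)Y - (-2).
The right side is L{t^2} = 2/s^3.
So (s + 4)Y = 2/s^3 + (-2).
Isolate Y and clear denominators.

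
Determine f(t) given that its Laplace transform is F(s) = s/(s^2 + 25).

f(t) = cos(5*t)

Since L{cos(5t)} = s/(s^2 + 25), the inverse is cos(5*t).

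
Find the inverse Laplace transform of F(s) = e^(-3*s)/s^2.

Heaviside(t - 3)*(t - 3)

The factor e^(-3s) signals a time shift by c = 3 (second shifting theorem).
L{t} = 1!/s^2 = 1/s^2, so L^-1{s^(-2)} = t.
Hence the inverse is u(t - 3) times that function evaluated at t - 3.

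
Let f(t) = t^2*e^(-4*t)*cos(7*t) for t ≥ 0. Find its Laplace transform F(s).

F(s) = 2*(s + 4)*(s^2 + 8*s - 131)/(s^2 + 8*s + 65)^3

L{cos(7t)} = s/(s^2 + 49).
Multiplying by e^(-4t) shifts s → s + 4, so L{e^(-4*t)*cos(7*t)} = (s + 4)/((s + 4)^2 + 49).
Then apply L{t^2·g(t)} = (-1)^2 d^2/ds^2[G(s)] with G(s) = (s + 4)/((s + 4)^2 + 49):
differentiating 2 times and applying the sign gives 2*(s + 4)*(s^2 + 8*s - 131)/(s^2 + 8*s + 65)^3.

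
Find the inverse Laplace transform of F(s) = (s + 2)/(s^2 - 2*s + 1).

Factor the denominator: s^2 - 2*s + 1 = (s - 1)^2.
Partial fraction decomposition gives [1/(s - 1)] + [3/(s - 1)^2].
Invert each term: 1/(s - 1) ↔ e^(t); 3/(s - 1)^2 ↔ 3t·e^(t).

3*t*exp(t) + exp(t)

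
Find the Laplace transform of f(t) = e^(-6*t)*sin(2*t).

L{sin(2t)} = 2/(s^2 + 4).
By the first shifting theorem, multiplying by e^(-6t) replaces s with s + 6.

2/((s + 6)^2 + 4)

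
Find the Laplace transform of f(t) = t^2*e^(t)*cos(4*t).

L{cos(4t)} = s/(s^2 + 16).
Multiplying by e^(t) shifts s → s - 1, so L{e^(t)*cos(4*t)} = (s - 1)/((s - 1)^2 + 16).
Then apply L{t^2·g(t)} = (-1)^2 d^2/ds^2[H(s)] with H(s) = (s - 1)/((s - 1)^2 + 16):
differentiating 2 times and applying the sign gives 2*(s - 1)*(s^2 - 2*s - 47)/(s^2 - 2*s + 17)^3.

2*(s - 1)*(s^2 - 2*s - 47)/(s^2 - 2*s + 17)^3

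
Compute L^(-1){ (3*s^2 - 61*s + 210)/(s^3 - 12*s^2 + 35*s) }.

Factor the denominator: s^3 - 12*s^2 + 35*s = s*(s - 7)*(s - 5).
Partial fraction decomposition gives [2/(s - 5)] + [-5/(s - 7)] + [6/s].
Invert each term: 2/(s - 5) ↔ 2e^(5t); -5/(s - 7) ↔ -5e^(7t); 6/(s - 0) ↔ 6e^(0t).

-5*exp(7*t) + 2*exp(5*t) + 6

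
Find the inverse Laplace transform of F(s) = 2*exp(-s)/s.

Heaviside(t - 1)*(2)

The factor e^(-s) signals a time shift by c = 1 (second shifting theorem).
L{2} = 2/s, so L^-1{2/s} = 2.
Hence the inverse is u(t - 1) times that function evaluated at t - 1.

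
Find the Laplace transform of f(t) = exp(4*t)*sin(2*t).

2/((s - 4)^2 + 4)

L{sin(2t)} = 2/(s^2 + 4).
By the first shifting theorem, multiplying by e^(4t) replaces s with s - 4.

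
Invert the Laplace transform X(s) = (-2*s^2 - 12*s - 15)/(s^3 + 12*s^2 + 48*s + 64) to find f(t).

Factor the denominator: s^3 + 12*s^2 + 48*s + 64 = (s + 4)^3.
Partial fraction decomposition gives [-2/(s + 4)] + [4/(s + 4)^2] + [(s + 4)^(-3)].
Invert each term: -2/(s + 4) ↔ -2e^(-4t); 4/(s + 4)^2 ↔ 4t·e^(-4t); 1/(s + 4)^3 ↔ (1/2)t^2·e^(-4t).

f(t) = t^2*exp(-4*t)/2 + 4*t*exp(-4*t) - 2*exp(-4*t)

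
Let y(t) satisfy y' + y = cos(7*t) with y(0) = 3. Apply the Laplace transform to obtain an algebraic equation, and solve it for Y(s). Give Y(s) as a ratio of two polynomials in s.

Take the Laplace transform of both sides.
Using L{y'} = sY - y(0) = sY - 3, the left side becomes (s + 1)Y - (3).
The right side is L{cos(7*t)} = s/(s^2 + 49).
So (s + 1)Y = s/(s^2 + 49) + (3).
Solve for Y(s) and write it as one ratio of polynomials.

Y(s) = (3*s^2 + s + 147)/(s^3 + s^2 + 49*s + 49)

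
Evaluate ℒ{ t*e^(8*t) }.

(s - 8)^(-2)

L{e^(8t)} = 1/(s - 8).
Then apply L{t·g(t)} = -d/ds[G(s)] with G(s) = 1/(s - 8):
differentiating 1 time and applying the sign gives (s - 8)^(-2).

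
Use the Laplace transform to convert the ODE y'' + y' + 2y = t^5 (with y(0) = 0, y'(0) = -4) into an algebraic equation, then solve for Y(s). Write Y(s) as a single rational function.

Y(s) = (-4*s^6 + 120)/(s^8 + s^7 + 2*s^6)

Apply the Laplace transform to the equation.
Using L{y''} = s^2 Y - s·y(0) - y'(0) and L{y'} = sY - y(0), with y(0) = 0, y'(0) = -4, the left side becomes (s^2 + s + 2)Y - (-4).
The right side is L{t^5} = 120/s^6.
So (s^2 + s + 2)Y = 120/s^6 + (-4).
Isolate Y and clear denominators.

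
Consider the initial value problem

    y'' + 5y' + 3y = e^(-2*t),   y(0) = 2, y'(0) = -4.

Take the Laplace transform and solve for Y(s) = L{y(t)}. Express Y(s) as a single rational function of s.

Laplace-transform each side.
With L{y''} = s^2 Y - s·y(0) - y'(0) and L{y'} = sY - y(0), with y(0) = 2, y'(0) = -4: the LHS transforms to (s^2 + 5*s + 3)Y - (2*s + 6).
The right side is L{e^(-2*t)} = 1/(s + 2).
So (s^2 + 5*s + 3)Y = 1/(s + 2) + (2*s + 6).
Isolate Y and clear denominators.

Y(s) = (2*s^2 + 10*s + 13)/(s^3 + 7*s^2 + 13*s + 6)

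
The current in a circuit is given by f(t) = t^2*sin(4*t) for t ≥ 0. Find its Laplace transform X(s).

X(s) = 8*(3*s^2 - 16)/(s^2 + 16)^3

L{sin(4t)} = 4/(s^2 + 16).
Then apply L{t^2·g(t)} = (-1)^2 d^2/ds^2[G(s)] with G(s) = 4/(s^2 + 16):
differentiating 2 times and applying the sign gives 8*(3*s^2 - 16)/(s^2 + 16)^3.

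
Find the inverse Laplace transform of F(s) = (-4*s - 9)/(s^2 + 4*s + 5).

-exp(-2*t)*sin(t) - 4*exp(-2*t)*cos(t)

Complete the square in the denominator: s^2 + 4*s + 5 = (s + 2)^2 + 1^2.
Split the numerator to match: -4*s - 9 = -4·(s + 2) - 1·1.
Invert each term: -4·(s + 2)/((s + 2)^2 + 1) ↔ -4e^(-2t)cos(t); -1·1/((s + 2)^2 + 1) ↔ -e^(-2t)sin(t).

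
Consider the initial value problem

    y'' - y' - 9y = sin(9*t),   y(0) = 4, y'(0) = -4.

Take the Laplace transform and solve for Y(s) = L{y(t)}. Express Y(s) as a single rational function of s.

Y(s) = (4*s^3 - 8*s^2 + 324*s - 639)/(s^4 - s^3 + 72*s^2 - 81*s - 729)

Laplace-transform each side.
Using L{y''} = s^2 Y - s·y(0) - y'(0) and L{y'} = sY - y(0), with y(0) = 4, y'(0) = -4, the left side becomes (s^2 - s - 9)Y - (4*s - 8).
The right side is L{sin(9*t)} = 9/(s^2 + 81).
So (s^2 - s - 9)Y = 9/(s^2 + 81) + (4*s - 8).
Divide through and combine into a single rational function.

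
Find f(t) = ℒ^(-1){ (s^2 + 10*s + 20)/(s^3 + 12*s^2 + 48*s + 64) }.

Factor the denominator: s^3 + 12*s^2 + 48*s + 64 = (s + 4)^3.
Partial fraction decomposition gives [1/(s + 4)] + [2/(s + 4)^2] + [-4/(s + 4)^3].
Invert each term: 1/(s + 4) ↔ e^(-4t); 2/(s + 4)^2 ↔ 2t·e^(-4t); -4/(s + 4)^3 ↔ (-2)t^2·e^(-4t).

f(t) = -2*t^2*exp(-4*t) + 2*t*exp(-4*t) + exp(-4*t)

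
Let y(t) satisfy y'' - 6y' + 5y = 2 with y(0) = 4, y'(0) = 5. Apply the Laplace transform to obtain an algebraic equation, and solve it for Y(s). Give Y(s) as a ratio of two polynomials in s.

Take the Laplace transform of both sides.
The derivative rules (L{y''} = s^2 Y - s·y(0) - y'(0) and L{y'} = sY - y(0), with y(0) = 4, y'(0) = 5) turn the left side into (s^2 - 6*s + 5)Y - (4*s - 19).
The right side is L{2} = 2/s.
So (s^2 - 6*s + 5)Y = 2/s + (4*s - 19).
Isolate Y and clear denominators.

Y(s) = (4*s^2 - 19*s + 2)/(s^3 - 6*s^2 + 5*s)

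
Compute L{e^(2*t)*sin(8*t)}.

8/((s - 2)^2 + 64)

L{sin(8t)} = 8/(s^2 + 64).
By the first shifting theorem, multiplying by e^(2t) replaces s with s - 2.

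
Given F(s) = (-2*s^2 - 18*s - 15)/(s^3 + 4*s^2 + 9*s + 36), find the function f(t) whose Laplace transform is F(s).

Factor the denominator: s^3 + 4*s^2 + 9*s + 36 = (s + 4)*(s^2 + 9).
Partial fraction decomposition gives [1/(s + 4)] + [-3*s/(s^2 + 9)] + [-6/(s^2 + 9)].
Invert each term: 1/(s + 4) ↔ e^(-4t); -3·s/(s^2 + 9) ↔ -3cos(3t); -2·3/(s^2 + 9) ↔ -2sin(3t).

f(t) = -2*sin(3*t) - 3*cos(3*t) + exp(-4*t)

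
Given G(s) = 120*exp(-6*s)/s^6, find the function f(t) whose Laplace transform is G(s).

f(t) = Heaviside(t - 6)*((t - 6)^5)

The factor e^(-6s) signals a time shift by c = 6 (second shifting theorem).
L{t^5} = 5!/s^6 = 120/s^6, so L^-1{120/s^6} = t^5.
Hence the inverse is u(t - 6) times that function evaluated at t - 6.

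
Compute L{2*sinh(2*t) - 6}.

By linearity of the Laplace transform, transform each term separately.
L{-6} = -6/s; (2)·[L{sinh(2t)} = 2/(s^2 - 4)].

4/(s^2 - 4) - 6/s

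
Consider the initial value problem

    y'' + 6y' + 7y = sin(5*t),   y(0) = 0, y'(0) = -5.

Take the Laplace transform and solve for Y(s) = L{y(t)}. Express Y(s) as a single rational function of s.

Y(s) = (-5*s^2 - 120)/(s^4 + 6*s^3 + 32*s^2 + 150*s + 175)

Apply the Laplace transform to the equation.
The derivative rules (L{y''} = s^2 Y - s·y(0) - y'(0) and L{y'} = sY - y(0), with y(0) = 0, y'(0) = -5) turn the left side into (s^2 + 6*s + 7)Y - (-5).
The right side is L{sin(5*t)} = 5/(s^2 + 25).
So (s^2 + 6*s + 7)Y = 5/(s^2 + 25) + (-5).
Solve for Y(s) and write it as one ratio of polynomials.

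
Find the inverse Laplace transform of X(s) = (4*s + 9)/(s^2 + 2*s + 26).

Complete the square in the denominator: s^2 + 2*s + 26 = (s + 1)^2 + 5^2.
Split the numerator to match: 4*s + 9 = 4·(s + 1) + 1·5.
Invert each term: 4·(s + 1)/((s + 1)^2 + 25) ↔ 4e^(-t)cos(5t); 1·5/((s + 1)^2 + 25) ↔ e^(-t)sin(5t).

exp(-t)*sin(5*t) + 4*exp(-t)*cos(5*t)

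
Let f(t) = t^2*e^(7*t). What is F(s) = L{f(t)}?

F(s) = 2/(s - 7)^3

L{e^(7t)} = 1/(s - 7).
Then apply L{t^2·g(t)} = (-1)^2 d^2/ds^2[G(s)] with G(s) = 1/(s - 7):
differentiating 2 times and applying the sign gives 2/(s - 7)^3.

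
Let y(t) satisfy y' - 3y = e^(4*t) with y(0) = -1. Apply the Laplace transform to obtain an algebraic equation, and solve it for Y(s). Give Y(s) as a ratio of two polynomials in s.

Take the Laplace transform of both sides.
With L{y'} = sY - y(0) = sY - (-1): the LHS transforms to (s - 3)Y - (-1).
The right side is L{e^(4*t)} = 1/(s - 4).
So (s - 3)Y = 1/(s - 4) + (-1).
Divide through and combine into a single rational function.

Y(s) = (-s + 5)/(s^2 - 7*s + 12)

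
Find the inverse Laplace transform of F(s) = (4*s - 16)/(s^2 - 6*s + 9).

Factor the denominator: s^2 - 6*s + 9 = (s - 3)^2.
Partial fraction decomposition gives [4/(s - 3)] + [-4/(s - 3)^2].
Invert each term: 4/(s - 3) ↔ 4e^(3t); -4/(s - 3)^2 ↔ -4t·e^(3t).

-4*t*exp(3*t) + 4*exp(3*t)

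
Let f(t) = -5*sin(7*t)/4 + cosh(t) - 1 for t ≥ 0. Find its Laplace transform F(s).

The transform is linear, so treat each term independently.
L{-1} = -1/s; (-5/4)·[L{sin(7t)} = 7/(s^2 + 49)]; L{cosh(t)} = s/(s^2 - 1).

F(s) = s/(s^2 - 1) - 35/(4*(s^2 + 49)) - 1/s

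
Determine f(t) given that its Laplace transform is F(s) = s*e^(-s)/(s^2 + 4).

f(t) = Heaviside(t - 1)*(cos(2*t - 2))

The factor e^(-s) signals a time shift by c = 1 (second shifting theorem).
L{cos(2t)} = s/(s^2 + 4), so L^-1{s/(s^2 + 4)} = cos(2*t).
Hence the inverse is u(t - 1) times that function evaluated at t - 1.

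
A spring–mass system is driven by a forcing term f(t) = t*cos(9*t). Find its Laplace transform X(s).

X(s) = (s - 9)*(s + 9)/(s^2 + 81)^2

L{cos(9t)} = s/(s^2 + 81).
Then apply L{t·g(t)} = -d/ds[G(s)] with G(s) = s/(s^2 + 81):
differentiating 1 time and applying the sign gives (s - 9)*(s + 9)/(s^2 + 81)^2.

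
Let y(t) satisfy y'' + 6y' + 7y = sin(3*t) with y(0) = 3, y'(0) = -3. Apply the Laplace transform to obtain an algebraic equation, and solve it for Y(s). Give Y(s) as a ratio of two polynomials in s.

Take the Laplace transform of both sides.
Using L{y''} = s^2 Y - s·y(0) - y'(0) and L{y'} = sY - y(0), with y(0) = 3, y'(0) = -3, the left side becomes (s^2 + 6*s + 7)Y - (3*s + 15).
The right side is L{sin(3*t)} = 3/(s^2 + 9).
So (s^2 + 6*s + 7)Y = 3/(s^2 + 9) + (3*s + 15).
Solve for Y(s) and write it as one ratio of polynomials.

Y(s) = (3*s^3 + 15*s^2 + 27*s + 138)/(s^4 + 6*s^3 + 16*s^2 + 54*s + 63)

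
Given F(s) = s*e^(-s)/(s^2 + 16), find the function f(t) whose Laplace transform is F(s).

f(t) = Heaviside(t - 1)*(cos(4*t - 4))

The factor e^(-s) signals a time shift by c = 1 (second shifting theorem).
L{cos(4t)} = s/(s^2 + 16), so L^-1{s/(s^2 + 16)} = cos(4*t).
Hence the inverse is u(t - 1) times that function evaluated at t - 1.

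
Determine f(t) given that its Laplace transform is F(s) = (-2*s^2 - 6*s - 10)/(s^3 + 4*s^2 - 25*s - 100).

f(t) = -exp(5*t) + 2*exp(-4*t) - 3*exp(-5*t)

Factor the denominator: s^3 + 4*s^2 - 25*s - 100 = (s - 5)*(s + 4)*(s + 5).
Partial fraction decomposition gives [-1/(s - 5)] + [-3/(s + 5)] + [2/(s + 4)].
Invert each term: -1/(s - 5) ↔ -e^(5t); -3/(s + 5) ↔ -3e^(-5t); 2/(s + 4) ↔ 2e^(-4t).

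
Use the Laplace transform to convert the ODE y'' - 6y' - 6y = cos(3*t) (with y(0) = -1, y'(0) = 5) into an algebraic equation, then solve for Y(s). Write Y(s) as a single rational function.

Y(s) = (-s^3 + 11*s^2 - 8*s + 99)/(s^4 - 6*s^3 + 3*s^2 - 54*s - 54)

Laplace-transform each side.
Using L{y''} = s^2 Y - s·y(0) - y'(0) and L{y'} = sY - y(0), with y(0) = -1, y'(0) = 5, the left side becomes (s^2 - 6*s - 6)Y - (-s + 11).
The right side is L{cos(3*t)} = s/(s^2 + 9).
So (s^2 - 6*s - 6)Y = s/(s^2 + 9) + (-s + 11).
Solve for Y(s) and write it as one ratio of polynomials.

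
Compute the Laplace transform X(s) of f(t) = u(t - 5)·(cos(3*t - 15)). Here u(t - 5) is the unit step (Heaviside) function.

By the second shifting theorem, L{u(t - c)·g(t - c)} = e^(-cs)·G(s) with c = 5 and G(s) = L{g(t)}.
L{cos(3t)} = s/(s^2 + 9).

X(s) = s*exp(-5*s)/(s^2 + 9)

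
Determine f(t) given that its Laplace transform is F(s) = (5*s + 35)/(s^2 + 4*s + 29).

Complete the square in the denominator: s^2 + 4*s + 29 = (s + 2)^2 + 5^2.
Split the numerator to match: 5*s + 35 = 5·(s + 2) + 5·5.
Invert each term: 5·(s + 2)/((s + 2)^2 + 25) ↔ 5e^(-2t)cos(5t); 5·5/((s + 2)^2 + 25) ↔ 5e^(-2t)sin(5t).

f(t) = 5*exp(-2*t)*sin(5*t) + 5*exp(-2*t)*cos(5*t)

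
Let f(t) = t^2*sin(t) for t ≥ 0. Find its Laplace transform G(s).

L{sin(t)} = 1/(s^2 + 1).
Then apply L{t^2·g(t)} = (-1)^2 d^2/ds^2[H(s)] with H(s) = 1/(s^2 + 1):
differentiating 2 times and applying the sign gives 2*(3*s^2 - 1)/(s^2 + 1)^3.

G(s) = 2*(3*s^2 - 1)/(s^2 + 1)^3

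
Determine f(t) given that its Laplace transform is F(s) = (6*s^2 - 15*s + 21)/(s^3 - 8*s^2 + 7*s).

Factor the denominator: s^3 - 8*s^2 + 7*s = s*(s - 7)*(s - 1).
Partial fraction decomposition gives [-2/(s - 1)] + [3/s] + [5/(s - 7)].
Invert each term: -2/(s - 1) ↔ -2e^(t); 3/(s - 0) ↔ 3e^(0t); 5/(s - 7) ↔ 5e^(7t).

f(t) = 5*exp(7*t) - 2*exp(t) + 3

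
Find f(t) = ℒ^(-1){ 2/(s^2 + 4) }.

Since L{sin(2t)} = 2/(s^2 + 4), the inverse is sin(2*t).

f(t) = sin(2*t)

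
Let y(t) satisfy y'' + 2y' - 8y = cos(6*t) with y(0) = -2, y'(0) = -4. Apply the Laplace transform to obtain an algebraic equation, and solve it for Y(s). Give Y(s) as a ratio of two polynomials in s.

Y(s) = (-2*s^3 - 8*s^2 - 71*s - 288)/(s^4 + 2*s^3 + 28*s^2 + 72*s - 288)

Transform both sides with L{·}.
With L{y''} = s^2 Y - s·y(0) - y'(0) and L{y'} = sY - y(0), with y(0) = -2, y'(0) = -4: the LHS transforms to (s^2 + 2*s - 8)Y - (-2*s - 8).
The right side is L{cos(6*t)} = s/(s^2 + 36).
So (s^2 + 2*s - 8)Y = s/(s^2 + 36) + (-2*s - 8).
Solve for Y(s) and write it as one ratio of polynomials.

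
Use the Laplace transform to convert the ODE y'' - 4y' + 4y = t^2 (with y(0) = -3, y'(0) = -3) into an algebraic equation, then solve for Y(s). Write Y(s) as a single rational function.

Laplace-transform each side.
With L{y''} = s^2 Y - s·y(0) - y'(0) and L{y'} = sY - y(0), with y(0) = -3, y'(0) = -3: the LHS transforms to (s^2 - 4*s + 4)Y - (-3*s + 9).
The right side is L{t^2} = 2/s^3.
So (s^2 - 4*s + 4)Y = 2/s^3 + (-3*s + 9).
Isolate Y and clear denominators.

Y(s) = (-3*s^4 + 9*s^3 + 2)/(s^5 - 4*s^4 + 4*s^3)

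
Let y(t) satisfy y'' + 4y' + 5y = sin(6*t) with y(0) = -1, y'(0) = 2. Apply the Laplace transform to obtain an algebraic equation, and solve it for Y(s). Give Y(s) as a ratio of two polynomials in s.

Y(s) = (-s^3 - 2*s^2 - 36*s - 66)/(s^4 + 4*s^3 + 41*s^2 + 144*s + 180)

Apply the Laplace transform to the equation.
The derivative rules (L{y''} = s^2 Y - s·y(0) - y'(0) and L{y'} = sY - y(0), with y(0) = -1, y'(0) = 2) turn the left side into (s^2 + 4*s + 5)Y - (-s - 2).
The right side is L{sin(6*t)} = 6/(s^2 + 36).
So (s^2 + 4*s + 5)Y = 6/(s^2 + 36) + (-s - 2).
Isolate Y and clear denominators.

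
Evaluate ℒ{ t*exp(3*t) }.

(s - 3)^(-2)

L{e^(3t)} = 1/(s - 3).
Then apply L{t·g(t)} = -d/ds[G(s)] with G(s) = 1/(s - 3):
differentiating 1 time and applying the sign gives (s - 3)^(-2).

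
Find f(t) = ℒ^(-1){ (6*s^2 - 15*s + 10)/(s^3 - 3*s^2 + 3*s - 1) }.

f(t) = t^2*exp(t)/2 - 3*t*exp(t) + 6*exp(t)

Factor the denominator: s^3 - 3*s^2 + 3*s - 1 = (s - 1)^3.
Partial fraction decomposition gives [6/(s - 1)] + [-3/(s - 1)^2] + [(s - 1)^(-3)].
Invert each term: 6/(s - 1) ↔ 6e^(t); -3/(s - 1)^2 ↔ -3t·e^(t); 1/(s - 1)^3 ↔ (1/2)t^2·e^(t).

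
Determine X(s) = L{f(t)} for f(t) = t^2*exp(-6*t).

X(s) = 2/(s + 6)^3

L{e^(-6t)} = 1/(s + 6).
Then apply L{t^2·g(t)} = (-1)^2 d^2/ds^2[G(s)] with G(s) = 1/(s + 6):
differentiating 2 times and applying the sign gives 2/(s + 6)^3.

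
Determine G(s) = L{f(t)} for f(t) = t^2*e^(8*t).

L{e^(8t)} = 1/(s - 8).
Then apply L{t^2·g(t)} = (-1)^2 d^2/ds^2[H(s)] with H(s) = 1/(s - 8):
differentiating 2 times and applying the sign gives 2/(s - 8)^3.

G(s) = 2/(s - 8)^3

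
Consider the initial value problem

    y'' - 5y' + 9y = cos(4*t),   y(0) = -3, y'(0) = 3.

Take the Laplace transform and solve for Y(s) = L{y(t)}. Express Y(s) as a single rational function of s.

Y(s) = (-3*s^3 + 18*s^2 - 47*s + 288)/(s^4 - 5*s^3 + 25*s^2 - 80*s + 144)

Laplace-transform each side.
With L{y''} = s^2 Y - s·y(0) - y'(0) and L{y'} = sY - y(0), with y(0) = -3, y'(0) = 3: the LHS transforms to (s^2 - 5*s + 9)Y - (-3*s + 18).
The right side is L{cos(4*t)} = s/(s^2 + 16).
So (s^2 - 5*s + 9)Y = s/(s^2 + 16) + (-3*s + 18).
Solve for Y(s) and write it as one ratio of polynomials.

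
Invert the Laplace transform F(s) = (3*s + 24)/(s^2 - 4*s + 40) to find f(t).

Complete the square in the denominator: s^2 - 4*s + 40 = (s - 2)^2 + 6^2.
Split the numerator to match: 3*s + 24 = 3·(s - 2) + 5·6.
Invert each term: 3·(s - 2)/((s - 2)^2 + 36) ↔ 3e^(2t)cos(6t); 5·6/((s - 2)^2 + 36) ↔ 5e^(2t)sin(6t).

f(t) = 5*exp(2*t)*sin(6*t) + 3*exp(2*t)*cos(6*t)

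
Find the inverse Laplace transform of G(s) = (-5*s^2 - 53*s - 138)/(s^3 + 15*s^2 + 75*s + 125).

Factor the denominator: s^3 + 15*s^2 + 75*s + 125 = (s + 5)^3.
Partial fraction decomposition gives [-5/(s + 5)] + [-3/(s + 5)^2] + [2/(s + 5)^3].
Invert each term: -5/(s + 5) ↔ -5e^(-5t); -3/(s + 5)^2 ↔ -3t·e^(-5t); 2/(s + 5)^3 ↔ (1)t^2·e^(-5t).

t^2*exp(-5*t) - 3*t*exp(-5*t) - 5*exp(-5*t)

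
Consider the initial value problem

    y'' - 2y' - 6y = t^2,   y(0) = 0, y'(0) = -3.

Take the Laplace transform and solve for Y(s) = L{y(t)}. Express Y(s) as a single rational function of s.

Y(s) = (-3*s^3 + 2)/(s^5 - 2*s^4 - 6*s^3)

Apply the Laplace transform to the equation.
With L{y''} = s^2 Y - s·y(0) - y'(0) and L{y'} = sY - y(0), with y(0) = 0, y'(0) = -3: the LHS transforms to (s^2 - 2*s - 6)Y - (-3).
The right side is L{t^2} = 2/s^3.
So (s^2 - 2*s - 6)Y = 2/s^3 + (-3).
Isolate Y and clear denominators.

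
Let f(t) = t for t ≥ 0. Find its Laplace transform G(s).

G(s) = s^(-2)

L{t} = 1!/s^2 = 1/s^2.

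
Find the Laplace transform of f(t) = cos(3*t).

s/(s^2 + 9)

L{cos(3t)} = s/(s^2 + 9).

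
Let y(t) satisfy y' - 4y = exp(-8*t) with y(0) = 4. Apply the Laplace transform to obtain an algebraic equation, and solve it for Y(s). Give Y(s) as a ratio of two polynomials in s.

Take the Laplace transform of both sides.
Using L{y'} = sY - y(0) = sY - 4, the left side becomes (s - 4)Y - (4).
The right side is L{exp(-8*t)} = 1/(s + 8).
So (s - 4)Y = 1/(s + 8) + (4).
Isolate Y and clear denominators.

Y(s) = (4*s + 33)/(s^2 + 4*s - 32)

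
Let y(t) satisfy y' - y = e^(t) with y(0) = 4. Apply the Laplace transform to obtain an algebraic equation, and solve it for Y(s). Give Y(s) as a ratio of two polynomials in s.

Transform both sides with L{·}.
Using L{y'} = sY - y(0) = sY - 4, the left side becomes (s - 1)Y - (4).
The right side is L{e^(t)} = 1/(s - 1).
So (s - 1)Y = 1/(s - 1) + (4).
Isolate Y and clear denominators.

Y(s) = (4*s - 3)/(s^2 - 2*s + 1)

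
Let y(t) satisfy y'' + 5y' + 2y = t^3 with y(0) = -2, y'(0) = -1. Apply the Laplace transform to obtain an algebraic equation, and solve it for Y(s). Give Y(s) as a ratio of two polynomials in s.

Y(s) = (-2*s^5 - 11*s^4 + 6)/(s^6 + 5*s^5 + 2*s^4)

Transform both sides with L{·}.
Using L{y''} = s^2 Y - s·y(0) - y'(0) and L{y'} = sY - y(0), with y(0) = -2, y'(0) = -1, the left side becomes (s^2 + 5*s + 2)Y - (-2*s - 11).
The right side is L{t^3} = 6/s^4.
So (s^2 + 5*s + 2)Y = 6/s^4 + (-2*s - 11).
Solve for Y(s) and write it as one ratio of polynomials.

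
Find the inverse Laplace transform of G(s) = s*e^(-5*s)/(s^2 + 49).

Heaviside(t - 5)*(cos(7*t - 35))

The factor e^(-5s) signals a time shift by c = 5 (second shifting theorem).
L{cos(7t)} = s/(s^2 + 49), so L^-1{s/(s^2 + 49)} = cos(7*t).
Hence the inverse is u(t - 5) times that function evaluated at t - 5.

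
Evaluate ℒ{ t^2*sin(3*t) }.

18*(s^2 - 3)/(s^2 + 9)^3

L{sin(3t)} = 3/(s^2 + 9).
Then apply L{t^2·g(t)} = (-1)^2 d^2/ds^2[G(s)] with G(s) = 3/(s^2 + 9):
differentiating 2 times and applying the sign gives 18*(s^2 - 3)/(s^2 + 9)^3.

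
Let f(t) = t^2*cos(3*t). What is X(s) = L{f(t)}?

X(s) = 2*s*(s^2 - 27)/(s^2 + 9)^3

L{cos(3t)} = s/(s^2 + 9).
Then apply L{t^2·g(t)} = (-1)^2 d^2/ds^2[G(s)] with G(s) = s/(s^2 + 9):
differentiating 2 times and applying the sign gives 2*s*(s^2 - 27)/(s^2 + 9)^3.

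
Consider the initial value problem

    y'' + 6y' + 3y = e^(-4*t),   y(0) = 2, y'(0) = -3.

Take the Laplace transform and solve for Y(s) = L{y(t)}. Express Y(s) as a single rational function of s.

Take the Laplace transform of both sides.
The derivative rules (L{y''} = s^2 Y - s·y(0) - y'(0) and L{y'} = sY - y(0), with y(0) = 2, y'(0) = -3) turn the left side into (s^2 + 6*s + 3)Y - (2*s + 9).
The right side is L{e^(-4*t)} = 1/(s + 4).
So (s^2 + 6*s + 3)Y = 1/(s + 4) + (2*s + 9).
Solve for Y(s) and write it as one ratio of polynomials.

Y(s) = (2*s^2 + 17*s + 37)/(s^3 + 10*s^2 + 27*s + 12)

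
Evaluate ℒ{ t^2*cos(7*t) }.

2*s*(s^2 - 147)/(s^2 + 49)^3

L{cos(7t)} = s/(s^2 + 49).
Then apply L{t^2·g(t)} = (-1)^2 d^2/ds^2[G(s)] with G(s) = s/(s^2 + 49):
differentiating 2 times and applying the sign gives 2*s*(s^2 - 147)/(s^2 + 49)^3.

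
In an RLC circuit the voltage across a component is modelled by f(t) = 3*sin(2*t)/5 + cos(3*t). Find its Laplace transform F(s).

F(s) = s/(s^2 + 9) + 6/(5*(s^2 + 4))

The transform is linear, so treat each term independently.
(3/5)·[L{sin(2t)} = 2/(s^2 + 4)]; L{cos(3t)} = s/(s^2 + 9).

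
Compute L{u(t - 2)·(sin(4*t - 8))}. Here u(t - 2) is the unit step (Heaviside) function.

4*exp(-2*s)/(s^2 + 16)

By the second shifting theorem, L{u(t - c)·g(t - c)} = e^(-cs)·H(s) with c = 2 and H(s) = L{g(t)}.
L{sin(4t)} = 4/(s^2 + 16).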